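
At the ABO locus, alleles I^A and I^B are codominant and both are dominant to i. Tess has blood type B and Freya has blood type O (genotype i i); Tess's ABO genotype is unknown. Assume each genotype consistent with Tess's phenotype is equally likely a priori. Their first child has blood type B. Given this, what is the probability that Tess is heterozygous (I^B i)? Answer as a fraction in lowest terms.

1/3

Possible genotypes: Tess ∈ {I^B I^B, I^B i}; Freya ∈ {i i}.
Weight each parental genotype pair by prior × P(type-B child):
  I^B I^B × i i: posterior weight 2/3.
  I^B i × i i: posterior weight 1/3.
Sum the posterior weight over pairs where Tess is I^B i: 1/3.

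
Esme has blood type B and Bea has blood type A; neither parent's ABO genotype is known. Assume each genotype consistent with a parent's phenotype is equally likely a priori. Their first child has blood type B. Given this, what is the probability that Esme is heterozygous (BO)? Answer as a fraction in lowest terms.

Possible genotypes: Esme ∈ {BB, BO}; Bea ∈ {AA, AO}.
Weight each parental genotype pair by prior × P(type-B child):
  BB × AO: posterior weight 2/3.
  BO × AO: posterior weight 1/3.
Sum the posterior weight over pairs where Esme is BO: 1/3.

1/3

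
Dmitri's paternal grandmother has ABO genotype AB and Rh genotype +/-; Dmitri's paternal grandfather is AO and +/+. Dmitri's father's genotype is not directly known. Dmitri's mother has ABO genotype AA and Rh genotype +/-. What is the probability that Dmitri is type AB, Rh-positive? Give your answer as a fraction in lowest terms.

Dmitri's father's ABO genotype from AB × AO: 1/4 AA, 1/4 AB, 1/4 AO, 1/4 BO.
Crossing each possibility with the mother AA and summing P(type AB): 1/4·0 + 1/4·1/2 + 1/4·0 + 1/4·1/2 = 1/4.
Similarly for Rh via the father's Rh distribution: P(Rh+) = 7/8.
Independent loci: 1/4 × 7/8 = 7/32.

7/32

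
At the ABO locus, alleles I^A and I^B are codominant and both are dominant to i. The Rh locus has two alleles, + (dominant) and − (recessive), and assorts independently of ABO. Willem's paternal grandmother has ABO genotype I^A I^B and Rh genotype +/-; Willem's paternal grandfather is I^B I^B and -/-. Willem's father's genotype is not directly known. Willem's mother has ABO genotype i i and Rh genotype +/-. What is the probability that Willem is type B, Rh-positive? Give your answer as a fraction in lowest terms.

15/32

Willem's father's ABO genotype from I^A I^B × I^B I^B: 1/2 I^A I^B, 1/2 I^B I^B.
Crossing each possibility with the mother i i and summing P(type B): 1/2·1/2 + 1/2·1 = 3/4.
Similarly for Rh via the father's Rh distribution: P(Rh+) = 5/8.
Independent loci: 3/4 × 5/8 = 15/32.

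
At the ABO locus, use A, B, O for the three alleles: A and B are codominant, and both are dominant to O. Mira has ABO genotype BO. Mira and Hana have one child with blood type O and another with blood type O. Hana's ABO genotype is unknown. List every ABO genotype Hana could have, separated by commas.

For each candidate genotype of Hana, check whether crossing it with BO can produce every observed child phenotype.
  AA → possible child types {A, AB} ✗
  AB → possible child types {A, B, AB} ✗
  AO → possible child types {O, A, B, AB} ✓
  BB → possible child types {B} ✗
  BO → possible child types {O, B} ✓
  OO → possible child types {O, B} ✓

AO, BO, OO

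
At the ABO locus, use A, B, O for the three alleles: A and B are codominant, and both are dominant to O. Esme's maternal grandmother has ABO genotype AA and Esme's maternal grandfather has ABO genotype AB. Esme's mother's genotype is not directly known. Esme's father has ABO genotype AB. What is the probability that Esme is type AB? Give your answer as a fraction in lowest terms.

Esme's mother's ABO genotype from AA × AB: 1/2 AA, 1/2 AB.
Crossing each possibility with the father AB and summing P(type AB): 1/2·1/2 + 1/2·1/2 = 1/2.

1/2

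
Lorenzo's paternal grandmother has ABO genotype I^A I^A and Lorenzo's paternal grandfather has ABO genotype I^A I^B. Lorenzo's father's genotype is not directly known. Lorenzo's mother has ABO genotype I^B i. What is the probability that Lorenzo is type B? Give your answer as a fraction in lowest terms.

Lorenzo's father's ABO genotype from I^A I^A × I^A I^B: 1/2 I^A I^A, 1/2 I^A I^B.
Crossing each possibility with the mother I^B i and summing P(type B): 1/2·0 + 1/2·1/2 = 1/4.

1/4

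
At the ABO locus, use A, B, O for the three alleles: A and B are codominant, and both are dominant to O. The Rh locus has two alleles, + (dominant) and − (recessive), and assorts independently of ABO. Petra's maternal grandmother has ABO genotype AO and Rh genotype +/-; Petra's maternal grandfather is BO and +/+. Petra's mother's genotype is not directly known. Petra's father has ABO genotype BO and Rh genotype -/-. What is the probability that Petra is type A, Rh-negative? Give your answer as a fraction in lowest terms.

1/32

Petra's mother's ABO genotype from AO × BO: 1/4 AB, 1/4 AO, 1/4 BO, 1/4 OO.
Crossing each possibility with the father BO and summing P(type A): 1/4·1/4 + 1/4·1/4 + 1/4·0 + 1/4·0 = 1/8.
Similarly for Rh via the mother's Rh distribution: P(Rh-) = 1/4.
Independent loci: 1/8 × 1/4 = 1/32.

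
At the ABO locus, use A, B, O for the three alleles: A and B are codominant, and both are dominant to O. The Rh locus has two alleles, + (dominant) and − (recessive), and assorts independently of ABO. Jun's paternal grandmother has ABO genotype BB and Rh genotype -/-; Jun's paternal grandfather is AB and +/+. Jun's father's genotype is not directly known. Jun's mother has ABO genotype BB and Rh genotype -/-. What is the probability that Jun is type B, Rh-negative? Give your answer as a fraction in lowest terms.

Jun's father's ABO genotype from BB × AB: 1/2 AB, 1/2 BB.
Crossing each possibility with the mother BB and summing P(type B): 1/2·1/2 + 1/2·1 = 3/4.
Similarly for Rh via the father's Rh distribution: P(Rh-) = 1/2.
Independent loci: 3/4 × 1/2 = 3/8.

3/8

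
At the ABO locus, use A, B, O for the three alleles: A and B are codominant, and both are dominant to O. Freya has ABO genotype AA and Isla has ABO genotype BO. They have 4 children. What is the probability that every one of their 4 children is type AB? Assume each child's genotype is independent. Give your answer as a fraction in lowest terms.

1/16

ABO cross AA × BO → 1/2 A, 1/2 AB.
So P(type AB) = 1/2 per child.
All 4 independent: (1/2)^4 = 1/16.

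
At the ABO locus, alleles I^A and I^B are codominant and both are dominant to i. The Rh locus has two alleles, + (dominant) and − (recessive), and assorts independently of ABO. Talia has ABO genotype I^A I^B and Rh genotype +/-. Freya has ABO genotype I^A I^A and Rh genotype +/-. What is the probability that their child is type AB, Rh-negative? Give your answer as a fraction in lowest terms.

1/8

ABO cross I^A I^B × I^A I^A → offspring phenotypes: 1/2 A, 1/2 AB.
Rh cross +/- × +/- → 3/4 Rh+, 1/4 Rh-.
Independent loci: P(type AB, Rh-negative) = 1/2 × 1/4 = 1/8.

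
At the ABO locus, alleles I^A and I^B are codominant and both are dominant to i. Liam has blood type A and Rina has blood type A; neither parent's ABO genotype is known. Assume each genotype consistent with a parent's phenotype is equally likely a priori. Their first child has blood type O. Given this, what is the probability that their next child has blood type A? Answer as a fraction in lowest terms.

3/4

Possible genotypes: Liam ∈ {I^A I^A, I^A i}; Rina ∈ {I^A I^A, I^A i}.
Weight each parental genotype pair by prior × P(type-O child):
  I^A i × I^A i: posterior weight 1; P(next child type A) = 3/4.
Weighted sum = 3/4.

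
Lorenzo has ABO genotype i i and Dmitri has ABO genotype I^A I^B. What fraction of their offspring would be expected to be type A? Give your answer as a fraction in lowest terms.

1/2

ABO cross i i × I^A I^B → offspring phenotypes: 1/2 A, 1/2 B.
So P(type A) = 1/2.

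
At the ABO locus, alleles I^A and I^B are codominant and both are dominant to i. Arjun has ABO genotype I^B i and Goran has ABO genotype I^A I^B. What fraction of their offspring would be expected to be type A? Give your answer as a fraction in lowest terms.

1/4

ABO cross I^B i × I^A I^B → offspring phenotypes: 1/4 A, 1/2 B, 1/4 AB.
So P(type A) = 1/4.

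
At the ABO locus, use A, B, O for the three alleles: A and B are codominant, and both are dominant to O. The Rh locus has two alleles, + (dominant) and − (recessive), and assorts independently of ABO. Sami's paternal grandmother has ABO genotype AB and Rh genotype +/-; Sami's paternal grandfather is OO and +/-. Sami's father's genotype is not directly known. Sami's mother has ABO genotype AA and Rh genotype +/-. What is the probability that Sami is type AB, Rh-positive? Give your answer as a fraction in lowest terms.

Sami's father's ABO genotype from AB × OO: 1/2 AO, 1/2 BO.
Crossing each possibility with the mother AA and summing P(type AB): 1/2·0 + 1/2·1/2 = 1/4.
Similarly for Rh via the father's Rh distribution: P(Rh+) = 3/4.
Independent loci: 1/4 × 3/4 = 3/16.

3/16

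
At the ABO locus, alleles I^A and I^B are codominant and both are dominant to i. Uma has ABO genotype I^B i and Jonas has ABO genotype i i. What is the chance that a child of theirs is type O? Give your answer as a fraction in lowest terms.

1/2

ABO cross I^B i × i i → offspring phenotypes: 1/2 O, 1/2 B.
So P(type O) = 1/2.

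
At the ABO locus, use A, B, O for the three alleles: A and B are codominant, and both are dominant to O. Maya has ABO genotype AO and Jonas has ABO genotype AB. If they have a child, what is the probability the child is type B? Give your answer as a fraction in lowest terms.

ABO cross AO × AB → offspring phenotypes: 1/2 A, 1/4 B, 1/4 AB.
So P(type B) = 1/4.

1/4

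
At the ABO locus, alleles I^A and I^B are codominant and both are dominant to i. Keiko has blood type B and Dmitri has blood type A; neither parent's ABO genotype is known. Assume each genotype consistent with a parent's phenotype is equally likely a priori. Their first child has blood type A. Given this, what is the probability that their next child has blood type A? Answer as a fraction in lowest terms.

5/12

Possible genotypes: Keiko ∈ {I^B I^B, I^B i}; Dmitri ∈ {I^A I^A, I^A i}.
Weight each parental genotype pair by prior × P(type-A child):
  I^B i × I^A I^A: posterior weight 2/3; P(next child type A) = 1/2.
  I^B i × I^A i: posterior weight 1/3; P(next child type A) = 1/4.
Weighted sum = 5/12.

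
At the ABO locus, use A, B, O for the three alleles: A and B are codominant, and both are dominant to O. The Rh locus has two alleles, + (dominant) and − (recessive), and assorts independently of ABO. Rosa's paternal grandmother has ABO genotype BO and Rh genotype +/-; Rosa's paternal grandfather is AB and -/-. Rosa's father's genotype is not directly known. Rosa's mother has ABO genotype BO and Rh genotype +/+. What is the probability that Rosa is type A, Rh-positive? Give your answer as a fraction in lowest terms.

Rosa's father's ABO genotype from BO × AB: 1/4 AB, 1/4 AO, 1/4 BB, 1/4 BO.
Crossing each possibility with the mother BO and summing P(type A): 1/4·1/4 + 1/4·1/4 + 1/4·0 + 1/4·0 = 1/8.
Similarly for Rh via the father's Rh distribution: P(Rh+) = 1.
Independent loci: 1/8 × 1 = 1/8.

1/8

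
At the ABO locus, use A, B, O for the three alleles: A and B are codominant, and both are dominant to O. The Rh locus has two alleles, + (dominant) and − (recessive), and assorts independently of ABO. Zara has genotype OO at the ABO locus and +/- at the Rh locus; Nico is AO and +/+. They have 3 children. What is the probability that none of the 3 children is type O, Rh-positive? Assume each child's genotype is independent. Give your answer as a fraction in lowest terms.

ABO cross OO × AO → 1/2 O, 1/2 A.
Rh cross +/- × +/+ → 1 Rh+; so P(type O, Rh-positive) = 1/2 × 1 = 1/2 per child.
P(not type O, Rh-positive) = 1/2 for one child; (1/2)^3 = 1/8.

1/8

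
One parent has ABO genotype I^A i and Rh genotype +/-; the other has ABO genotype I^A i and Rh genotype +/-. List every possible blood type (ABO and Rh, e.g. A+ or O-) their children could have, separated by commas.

Gametes from I^A i × I^A i give offspring ABO genotypes I^A I^A, I^A i, i i, i.e. phenotypes O, A.
Rh cross +/- × +/- → phenotypes Rh+, Rh-.
Combining independently: O+, O-, A+, A-.

O+, O-, A+, A-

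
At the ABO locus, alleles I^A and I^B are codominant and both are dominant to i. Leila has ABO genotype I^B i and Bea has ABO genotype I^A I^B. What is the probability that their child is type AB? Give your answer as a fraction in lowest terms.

1/4

ABO cross I^B i × I^A I^B → offspring phenotypes: 1/4 A, 1/2 B, 1/4 AB.
So P(type AB) = 1/4.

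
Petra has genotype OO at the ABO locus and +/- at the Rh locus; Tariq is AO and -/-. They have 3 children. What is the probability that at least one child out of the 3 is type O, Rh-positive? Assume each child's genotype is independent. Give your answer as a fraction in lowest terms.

37/64

ABO cross OO × AO → 1/2 O, 1/2 A.
Rh cross +/- × -/- → 1/2 Rh+, 1/2 Rh-; so P(type O, Rh-positive) = 1/2 × 1/2 = 1/4 per child.
P(none) = (3/4)^3 = 27/64; P(at least one) = 1 − 27/64 = 37/64.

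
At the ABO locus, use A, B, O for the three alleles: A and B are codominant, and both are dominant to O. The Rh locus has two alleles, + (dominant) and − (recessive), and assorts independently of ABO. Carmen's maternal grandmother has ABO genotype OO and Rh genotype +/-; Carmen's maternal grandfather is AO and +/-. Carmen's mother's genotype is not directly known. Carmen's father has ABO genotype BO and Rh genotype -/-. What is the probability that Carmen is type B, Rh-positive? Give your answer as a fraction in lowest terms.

Carmen's mother's ABO genotype from OO × AO: 1/2 AO, 1/2 OO.
Crossing each possibility with the father BO and summing P(type B): 1/2·1/4 + 1/2·1/2 = 3/8.
Similarly for Rh via the mother's Rh distribution: P(Rh+) = 1/2.
Independent loci: 3/8 × 1/2 = 3/16.

3/16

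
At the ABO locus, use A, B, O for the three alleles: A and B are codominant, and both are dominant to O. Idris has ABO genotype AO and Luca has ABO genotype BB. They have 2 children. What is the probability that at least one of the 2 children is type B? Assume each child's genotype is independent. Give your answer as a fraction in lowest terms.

ABO cross AO × BB → 1/2 B, 1/2 AB.
So P(type B) = 1/2 per child.
P(none) = (1/2)^2 = 1/4; P(at least one) = 1 − 1/4 = 3/4.

3/4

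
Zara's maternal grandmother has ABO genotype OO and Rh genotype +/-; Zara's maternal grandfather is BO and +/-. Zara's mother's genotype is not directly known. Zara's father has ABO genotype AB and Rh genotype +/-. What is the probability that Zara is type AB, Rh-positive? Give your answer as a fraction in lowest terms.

3/32

Zara's mother's ABO genotype from OO × BO: 1/2 BO, 1/2 OO.
Crossing each possibility with the father AB and summing P(type AB): 1/2·1/4 + 1/2·0 = 1/8.
Similarly for Rh via the mother's Rh distribution: P(Rh+) = 3/4.
Independent loci: 1/8 × 3/4 = 3/32.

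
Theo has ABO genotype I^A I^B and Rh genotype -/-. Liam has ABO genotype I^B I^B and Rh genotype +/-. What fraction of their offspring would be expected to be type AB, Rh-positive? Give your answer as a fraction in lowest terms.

ABO cross I^A I^B × I^B I^B → offspring phenotypes: 1/2 B, 1/2 AB.
Rh cross -/- × +/- → 1/2 Rh+, 1/2 Rh-.
Independent loci: P(type AB, Rh-positive) = 1/2 × 1/2 = 1/4.

1/4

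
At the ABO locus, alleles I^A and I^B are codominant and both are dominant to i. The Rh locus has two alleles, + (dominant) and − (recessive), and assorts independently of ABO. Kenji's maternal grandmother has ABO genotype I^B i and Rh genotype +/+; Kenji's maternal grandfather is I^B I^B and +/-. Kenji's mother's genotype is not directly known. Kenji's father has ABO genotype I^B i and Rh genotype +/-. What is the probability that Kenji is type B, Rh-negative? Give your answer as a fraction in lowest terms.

Kenji's mother's ABO genotype from I^B i × I^B I^B: 1/2 I^B I^B, 1/2 I^B i.
Crossing each possibility with the father I^B i and summing P(type B): 1/2·1 + 1/2·3/4 = 7/8.
Similarly for Rh via the mother's Rh distribution: P(Rh-) = 1/8.
Independent loci: 7/8 × 1/8 = 7/64.

7/64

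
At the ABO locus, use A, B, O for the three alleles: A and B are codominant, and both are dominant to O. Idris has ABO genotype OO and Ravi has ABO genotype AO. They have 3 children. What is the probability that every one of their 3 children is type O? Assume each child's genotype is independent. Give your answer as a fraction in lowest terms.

ABO cross OO × AO → 1/2 O, 1/2 A.
So P(type O) = 1/2 per child.
All 3 independent: (1/2)^3 = 1/8.

1/8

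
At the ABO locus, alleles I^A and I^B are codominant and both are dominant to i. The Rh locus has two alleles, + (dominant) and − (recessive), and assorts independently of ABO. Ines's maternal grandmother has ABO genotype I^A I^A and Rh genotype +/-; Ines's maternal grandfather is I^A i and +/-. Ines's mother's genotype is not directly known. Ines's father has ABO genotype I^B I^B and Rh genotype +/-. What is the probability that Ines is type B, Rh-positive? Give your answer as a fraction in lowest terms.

3/16

Ines's mother's ABO genotype from I^A I^A × I^A i: 1/2 I^A I^A, 1/2 I^A i.
Crossing each possibility with the father I^B I^B and summing P(type B): 1/2·0 + 1/2·1/2 = 1/4.
Similarly for Rh via the mother's Rh distribution: P(Rh+) = 3/4.
Independent loci: 1/4 × 3/4 = 3/16.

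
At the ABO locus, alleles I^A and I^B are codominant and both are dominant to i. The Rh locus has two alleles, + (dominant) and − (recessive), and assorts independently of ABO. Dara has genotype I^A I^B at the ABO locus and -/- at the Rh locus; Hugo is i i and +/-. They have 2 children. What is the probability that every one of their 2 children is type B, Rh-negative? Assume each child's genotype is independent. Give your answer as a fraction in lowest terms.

ABO cross I^A I^B × i i → 1/2 A, 1/2 B.
Rh cross -/- × +/- → 1/2 Rh+, 1/2 Rh-; so P(type B, Rh-negative) = 1/2 × 1/2 = 1/4 per child.
All 2 independent: (1/4)^2 = 1/16.

1/16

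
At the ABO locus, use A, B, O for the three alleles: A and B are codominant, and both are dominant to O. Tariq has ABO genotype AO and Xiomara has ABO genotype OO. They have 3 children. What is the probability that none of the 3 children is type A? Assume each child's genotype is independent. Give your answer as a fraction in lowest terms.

1/8

ABO cross AO × OO → 1/2 O, 1/2 A.
So P(type A) = 1/2 per child.
P(not type A) = 1/2 for one child; (1/2)^3 = 1/8.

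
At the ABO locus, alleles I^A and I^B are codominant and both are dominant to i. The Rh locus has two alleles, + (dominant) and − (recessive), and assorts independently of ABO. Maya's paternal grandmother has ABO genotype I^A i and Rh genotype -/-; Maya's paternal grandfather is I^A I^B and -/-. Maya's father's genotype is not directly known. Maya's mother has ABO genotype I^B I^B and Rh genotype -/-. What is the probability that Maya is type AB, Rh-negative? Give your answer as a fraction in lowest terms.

Maya's father's ABO genotype from I^A i × I^A I^B: 1/4 I^A I^A, 1/4 I^A I^B, 1/4 I^A i, 1/4 I^B i.
Crossing each possibility with the mother I^B I^B and summing P(type AB): 1/4·1 + 1/4·1/2 + 1/4·1/2 + 1/4·0 = 1/2.
Similarly for Rh via the father's Rh distribution: P(Rh-) = 1.
Independent loci: 1/2 × 1 = 1/2.

1/2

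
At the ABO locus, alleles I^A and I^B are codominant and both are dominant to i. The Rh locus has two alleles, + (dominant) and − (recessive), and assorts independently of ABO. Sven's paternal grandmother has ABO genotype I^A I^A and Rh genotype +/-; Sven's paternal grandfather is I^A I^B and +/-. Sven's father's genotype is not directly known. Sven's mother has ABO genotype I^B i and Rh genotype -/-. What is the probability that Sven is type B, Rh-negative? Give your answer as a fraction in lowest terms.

1/8

Sven's father's ABO genotype from I^A I^A × I^A I^B: 1/2 I^A I^A, 1/2 I^A I^B.
Crossing each possibility with the mother I^B i and summing P(type B): 1/2·0 + 1/2·1/2 = 1/4.
Similarly for Rh via the father's Rh distribution: P(Rh-) = 1/2.
Independent loci: 1/4 × 1/2 = 1/8.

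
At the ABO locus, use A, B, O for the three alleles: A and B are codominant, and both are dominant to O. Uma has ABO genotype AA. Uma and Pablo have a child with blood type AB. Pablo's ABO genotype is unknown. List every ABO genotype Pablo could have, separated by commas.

AB, BB, BO

For each candidate genotype of Pablo, check whether crossing it with AA can produce every observed child phenotype.
  AA → possible child types {A} ✗
  AB → possible child types {A, AB} ✓
  AO → possible child types {A} ✗
  BB → possible child types {AB} ✓
  BO → possible child types {A, AB} ✓
  OO → possible child types {A} ✗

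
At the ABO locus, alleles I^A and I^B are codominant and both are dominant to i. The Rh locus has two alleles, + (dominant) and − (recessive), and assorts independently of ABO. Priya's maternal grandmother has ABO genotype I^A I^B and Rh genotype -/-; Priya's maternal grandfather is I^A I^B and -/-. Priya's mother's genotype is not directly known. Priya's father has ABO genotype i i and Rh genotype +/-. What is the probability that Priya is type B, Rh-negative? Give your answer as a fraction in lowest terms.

1/4

Priya's mother's ABO genotype from I^A I^B × I^A I^B: 1/4 I^A I^A, 1/2 I^A I^B, 1/4 I^B I^B.
Crossing each possibility with the father i i and summing P(type B): 1/4·0 + 1/2·1/2 + 1/4·1 = 1/2.
Similarly for Rh via the mother's Rh distribution: P(Rh-) = 1/2.
Independent loci: 1/2 × 1/2 = 1/4.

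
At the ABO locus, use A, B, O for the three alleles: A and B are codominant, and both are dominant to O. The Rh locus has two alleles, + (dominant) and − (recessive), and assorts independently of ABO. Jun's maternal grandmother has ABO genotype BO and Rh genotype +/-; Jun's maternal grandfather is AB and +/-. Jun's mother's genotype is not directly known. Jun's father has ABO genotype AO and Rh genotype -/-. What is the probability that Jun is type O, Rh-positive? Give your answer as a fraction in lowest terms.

1/16

Jun's mother's ABO genotype from BO × AB: 1/4 AB, 1/4 AO, 1/4 BB, 1/4 BO.
Crossing each possibility with the father AO and summing P(type O): 1/4·0 + 1/4·1/4 + 1/4·0 + 1/4·1/4 = 1/8.
Similarly for Rh via the mother's Rh distribution: P(Rh+) = 1/2.
Independent loci: 1/8 × 1/2 = 1/16.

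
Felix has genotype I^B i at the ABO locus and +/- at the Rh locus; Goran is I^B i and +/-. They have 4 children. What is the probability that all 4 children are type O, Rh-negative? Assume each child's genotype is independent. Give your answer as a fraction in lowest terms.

ABO cross I^B i × I^B i → 1/4 O, 3/4 B.
Rh cross +/- × +/- → 3/4 Rh+, 1/4 Rh-; so P(type O, Rh-negative) = 1/4 × 1/4 = 1/16 per child.
All 4 independent: (1/16)^4 = 1/65536.

1/65536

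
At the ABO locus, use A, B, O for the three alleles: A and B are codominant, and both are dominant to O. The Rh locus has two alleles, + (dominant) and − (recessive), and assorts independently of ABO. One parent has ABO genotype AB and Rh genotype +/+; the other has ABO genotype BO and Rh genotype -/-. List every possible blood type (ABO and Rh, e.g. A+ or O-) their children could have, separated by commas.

Gametes from AB × BO give offspring ABO genotypes AB, AO, BB, BO, i.e. phenotypes A, B, AB.
Rh cross +/+ × -/- → phenotypes Rh+.
Combining independently: A+, B+, AB+.

A+, B+, AB+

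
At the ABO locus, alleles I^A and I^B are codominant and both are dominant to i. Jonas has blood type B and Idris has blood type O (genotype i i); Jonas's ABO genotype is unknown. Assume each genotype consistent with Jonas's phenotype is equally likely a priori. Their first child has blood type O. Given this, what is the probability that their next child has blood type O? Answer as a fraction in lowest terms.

1/2

Possible genotypes: Jonas ∈ {I^B I^B, I^B i}; Idris ∈ {i i}.
Weight each parental genotype pair by prior × P(type-O child):
  I^B i × i i: posterior weight 1; P(next child type O) = 1/2.
Weighted sum = 1/2.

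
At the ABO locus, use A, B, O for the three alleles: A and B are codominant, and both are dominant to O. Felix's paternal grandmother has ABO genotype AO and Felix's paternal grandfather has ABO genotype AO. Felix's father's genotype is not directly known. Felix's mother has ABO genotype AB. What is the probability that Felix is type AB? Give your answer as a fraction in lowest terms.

1/4

Felix's father's ABO genotype from AO × AO: 1/4 AA, 1/2 AO, 1/4 OO.
Crossing each possibility with the mother AB and summing P(type AB): 1/4·1/2 + 1/2·1/4 + 1/4·0 = 1/4.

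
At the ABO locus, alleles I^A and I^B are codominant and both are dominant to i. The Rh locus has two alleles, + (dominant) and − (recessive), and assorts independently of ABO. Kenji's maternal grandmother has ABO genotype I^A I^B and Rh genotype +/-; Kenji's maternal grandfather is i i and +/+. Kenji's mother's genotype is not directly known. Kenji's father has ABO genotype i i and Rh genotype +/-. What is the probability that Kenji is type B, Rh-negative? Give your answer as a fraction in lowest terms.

1/32

Kenji's mother's ABO genotype from I^A I^B × i i: 1/2 I^A i, 1/2 I^B i.
Crossing each possibility with the father i i and summing P(type B): 1/2·0 + 1/2·1/2 = 1/4.
Similarly for Rh via the mother's Rh distribution: P(Rh-) = 1/8.
Independent loci: 1/4 × 1/8 = 1/32.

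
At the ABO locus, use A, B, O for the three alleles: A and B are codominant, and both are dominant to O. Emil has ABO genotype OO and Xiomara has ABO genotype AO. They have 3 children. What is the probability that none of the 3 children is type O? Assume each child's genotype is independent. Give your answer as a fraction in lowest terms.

ABO cross OO × AO → 1/2 O, 1/2 A.
So P(type O) = 1/2 per child.
P(not type O) = 1/2 for one child; (1/2)^3 = 1/8.

1/8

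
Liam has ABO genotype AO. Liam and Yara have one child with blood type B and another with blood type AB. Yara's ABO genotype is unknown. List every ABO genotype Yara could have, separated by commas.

For each candidate genotype of Yara, check whether crossing it with AO can produce every observed child phenotype.
  AA → possible child types {A} ✗
  AB → possible child types {A, B, AB} ✓
  AO → possible child types {O, A} ✗
  BB → possible child types {B, AB} ✓
  BO → possible child types {O, A, B, AB} ✓
  OO → possible child types {O, A} ✗

AB, BB, BO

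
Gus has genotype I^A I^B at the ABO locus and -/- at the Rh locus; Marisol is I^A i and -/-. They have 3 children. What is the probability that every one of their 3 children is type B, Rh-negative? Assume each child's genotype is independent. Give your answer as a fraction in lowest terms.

ABO cross I^A I^B × I^A i → 1/2 A, 1/4 B, 1/4 AB.
Rh cross -/- × -/- → 1 Rh-; so P(type B, Rh-negative) = 1/4 × 1 = 1/4 per child.
All 3 independent: (1/4)^3 = 1/64.

1/64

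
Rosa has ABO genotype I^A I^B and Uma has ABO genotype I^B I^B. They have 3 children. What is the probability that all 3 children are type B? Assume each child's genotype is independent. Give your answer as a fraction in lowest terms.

ABO cross I^A I^B × I^B I^B → 1/2 B, 1/2 AB.
So P(type B) = 1/2 per child.
All 3 independent: (1/2)^3 = 1/8.

1/8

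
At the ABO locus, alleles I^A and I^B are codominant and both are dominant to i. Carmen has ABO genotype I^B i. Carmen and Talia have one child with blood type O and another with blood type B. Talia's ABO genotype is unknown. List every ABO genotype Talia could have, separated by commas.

I^A i, I^B i, i i

For each candidate genotype of Talia, check whether crossing it with I^B i can produce every observed child phenotype.
  I^A I^A → possible child types {A, AB} ✗
  I^A I^B → possible child types {A, B, AB} ✗
  I^A i → possible child types {O, A, B, AB} ✓
  I^B I^B → possible child types {B} ✗
  I^B i → possible child types {O, B} ✓
  i i → possible child types {O, B} ✓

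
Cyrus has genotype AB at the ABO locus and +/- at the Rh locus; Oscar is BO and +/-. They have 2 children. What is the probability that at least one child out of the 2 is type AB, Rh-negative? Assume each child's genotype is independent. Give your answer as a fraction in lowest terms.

31/256

ABO cross AB × BO → 1/4 A, 1/2 B, 1/4 AB.
Rh cross +/- × +/- → 3/4 Rh+, 1/4 Rh-; so P(type AB, Rh-negative) = 1/4 × 1/4 = 1/16 per child.
P(none) = (15/16)^2 = 225/256; P(at least one) = 1 − 225/256 = 31/256.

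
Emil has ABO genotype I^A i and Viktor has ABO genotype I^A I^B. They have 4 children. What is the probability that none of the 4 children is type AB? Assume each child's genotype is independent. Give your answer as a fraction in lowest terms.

ABO cross I^A i × I^A I^B → 1/2 A, 1/4 B, 1/4 AB.
So P(type AB) = 1/4 per child.
P(not type AB) = 3/4 for one child; (3/4)^4 = 81/256.

81/256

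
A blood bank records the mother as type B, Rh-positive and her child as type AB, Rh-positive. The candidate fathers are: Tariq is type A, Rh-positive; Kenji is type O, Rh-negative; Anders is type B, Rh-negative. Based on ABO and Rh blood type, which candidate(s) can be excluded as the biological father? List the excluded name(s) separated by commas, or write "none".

A candidate is excluded only if no genotype consistent with his phenotype could produce a type AB, Rh-positive child with a type B, Rh-positive mother.
Kenji (type O, Rh-): no genotype consistent with that phenotype can produce a type-AB Rh+ child with a type-B mother.
Anders (type B, Rh-): no genotype consistent with that phenotype can produce a type-AB Rh+ child with a type-B mother.

Kenji, Anders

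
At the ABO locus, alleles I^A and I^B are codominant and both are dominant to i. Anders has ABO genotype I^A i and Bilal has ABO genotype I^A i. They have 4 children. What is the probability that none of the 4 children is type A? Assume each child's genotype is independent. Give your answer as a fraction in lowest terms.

1/256

ABO cross I^A i × I^A i → 1/4 O, 3/4 A.
So P(type A) = 3/4 per child.
P(not type A) = 1/4 for one child; (1/4)^4 = 1/256.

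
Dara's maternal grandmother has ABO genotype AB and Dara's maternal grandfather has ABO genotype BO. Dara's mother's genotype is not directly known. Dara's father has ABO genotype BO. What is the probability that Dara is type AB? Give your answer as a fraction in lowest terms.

Dara's mother's ABO genotype from AB × BO: 1/4 AB, 1/4 AO, 1/4 BB, 1/4 BO.
Crossing each possibility with the father BO and summing P(type AB): 1/4·1/4 + 1/4·1/4 + 1/4·0 + 1/4·0 = 1/8.

1/8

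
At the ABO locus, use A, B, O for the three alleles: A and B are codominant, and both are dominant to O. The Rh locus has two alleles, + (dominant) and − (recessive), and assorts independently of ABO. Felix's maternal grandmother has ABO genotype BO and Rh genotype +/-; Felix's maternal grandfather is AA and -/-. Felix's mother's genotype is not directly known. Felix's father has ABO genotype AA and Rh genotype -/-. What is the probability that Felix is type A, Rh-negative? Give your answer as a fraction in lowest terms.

Felix's mother's ABO genotype from BO × AA: 1/2 AB, 1/2 AO.
Crossing each possibility with the father AA and summing P(type A): 1/2·1/2 + 1/2·1 = 3/4.
Similarly for Rh via the mother's Rh distribution: P(Rh-) = 3/4.
Independent loci: 3/4 × 3/4 = 9/16.

9/16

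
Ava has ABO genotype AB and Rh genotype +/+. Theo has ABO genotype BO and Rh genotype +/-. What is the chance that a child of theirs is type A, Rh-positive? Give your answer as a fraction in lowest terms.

ABO cross AB × BO → offspring phenotypes: 1/4 A, 1/2 B, 1/4 AB.
Rh cross +/+ × +/- → 1 Rh+.
Independent loci: P(type A, Rh-positive) = 1/4 × 1 = 1/4.

1/4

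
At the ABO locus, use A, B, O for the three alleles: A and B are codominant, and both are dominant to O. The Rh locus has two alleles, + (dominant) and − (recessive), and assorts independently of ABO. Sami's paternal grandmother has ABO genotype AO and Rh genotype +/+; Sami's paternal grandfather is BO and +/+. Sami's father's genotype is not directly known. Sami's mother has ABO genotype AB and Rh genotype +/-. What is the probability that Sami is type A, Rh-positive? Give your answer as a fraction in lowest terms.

3/8

Sami's father's ABO genotype from AO × BO: 1/4 AB, 1/4 AO, 1/4 BO, 1/4 OO.
Crossing each possibility with the mother AB and summing P(type A): 1/4·1/4 + 1/4·1/2 + 1/4·1/4 + 1/4·1/2 = 3/8.
Similarly for Rh via the father's Rh distribution: P(Rh+) = 1.
Independent loci: 3/8 × 1 = 3/8.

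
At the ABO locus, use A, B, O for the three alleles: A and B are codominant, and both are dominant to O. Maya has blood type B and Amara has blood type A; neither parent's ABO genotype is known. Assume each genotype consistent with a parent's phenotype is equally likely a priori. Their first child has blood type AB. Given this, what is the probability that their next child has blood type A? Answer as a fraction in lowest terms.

Possible genotypes: Maya ∈ {BB, BO}; Amara ∈ {AA, AO}.
Weight each parental genotype pair by prior × P(type-AB child):
  BB × AA: posterior weight 4/9; P(next child type A) = 0.
  BB × AO: posterior weight 2/9; P(next child type A) = 0.
  BO × AA: posterior weight 2/9; P(next child type A) = 1/2.
  BO × AO: posterior weight 1/9; P(next child type A) = 1/4.
Weighted sum = 5/36.

5/36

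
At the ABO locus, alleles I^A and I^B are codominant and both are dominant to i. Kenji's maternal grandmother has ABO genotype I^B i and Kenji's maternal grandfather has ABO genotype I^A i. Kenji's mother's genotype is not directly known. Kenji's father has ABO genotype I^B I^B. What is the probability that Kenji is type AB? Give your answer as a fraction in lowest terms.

Kenji's mother's ABO genotype from I^B i × I^A i: 1/4 I^A I^B, 1/4 I^A i, 1/4 I^B i, 1/4 i i.
Crossing each possibility with the father I^B I^B and summing P(type AB): 1/4·1/2 + 1/4·1/2 + 1/4·0 + 1/4·0 = 1/4.

1/4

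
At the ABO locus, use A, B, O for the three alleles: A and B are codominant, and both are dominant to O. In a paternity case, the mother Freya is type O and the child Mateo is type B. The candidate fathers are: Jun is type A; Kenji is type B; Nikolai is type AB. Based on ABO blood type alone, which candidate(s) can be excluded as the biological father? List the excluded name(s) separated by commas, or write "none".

A candidate is excluded only if no genotype consistent with his phenotype could produce a type B child with a type O mother.
Jun (type A): no genotype consistent with that phenotype can produce a type-B child with a type-O mother.

Jun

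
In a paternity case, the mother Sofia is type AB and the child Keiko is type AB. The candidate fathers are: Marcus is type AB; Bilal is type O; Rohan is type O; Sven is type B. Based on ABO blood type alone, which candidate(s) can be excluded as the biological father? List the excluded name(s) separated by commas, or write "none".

A candidate is excluded only if no genotype consistent with his phenotype could produce a type AB child with a type AB mother.
Bilal (type O): no genotype consistent with that phenotype can produce a type-AB child with a type-AB mother.
Rohan (type O): no genotype consistent with that phenotype can produce a type-AB child with a type-AB mother.

Bilal, Rohan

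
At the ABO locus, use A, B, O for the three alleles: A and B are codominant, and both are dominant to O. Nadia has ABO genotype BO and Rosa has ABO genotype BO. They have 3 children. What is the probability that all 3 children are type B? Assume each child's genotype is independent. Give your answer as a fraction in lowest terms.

ABO cross BO × BO → 1/4 O, 3/4 B.
So P(type B) = 3/4 per child.
All 3 independent: (3/4)^3 = 27/64.

27/64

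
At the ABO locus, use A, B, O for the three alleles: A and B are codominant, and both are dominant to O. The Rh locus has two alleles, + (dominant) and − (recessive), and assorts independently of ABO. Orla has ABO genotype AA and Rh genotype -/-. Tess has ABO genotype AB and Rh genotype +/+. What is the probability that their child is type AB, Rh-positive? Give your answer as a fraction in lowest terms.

1/2

ABO cross AA × AB → offspring phenotypes: 1/2 A, 1/2 AB.
Rh cross -/- × +/+ → 1 Rh+.
Independent loci: P(type AB, Rh-positive) = 1/2 × 1 = 1/2.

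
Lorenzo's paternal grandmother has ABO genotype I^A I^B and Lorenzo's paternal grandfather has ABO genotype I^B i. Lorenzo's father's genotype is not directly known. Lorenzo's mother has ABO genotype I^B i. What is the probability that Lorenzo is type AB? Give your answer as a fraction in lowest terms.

1/8

Lorenzo's father's ABO genotype from I^A I^B × I^B i: 1/4 I^A I^B, 1/4 I^A i, 1/4 I^B I^B, 1/4 I^B i.
Crossing each possibility with the mother I^B i and summing P(type AB): 1/4·1/4 + 1/4·1/4 + 1/4·0 + 1/4·0 = 1/8.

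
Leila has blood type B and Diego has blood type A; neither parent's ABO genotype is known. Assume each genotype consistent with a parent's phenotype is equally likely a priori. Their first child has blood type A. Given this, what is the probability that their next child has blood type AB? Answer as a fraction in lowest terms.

5/12

Possible genotypes: Leila ∈ {I^B I^B, I^B i}; Diego ∈ {I^A I^A, I^A i}.
Weight each parental genotype pair by prior × P(type-A child):
  I^B i × I^A I^A: posterior weight 2/3; P(next child type AB) = 1/2.
  I^B i × I^A i: posterior weight 1/3; P(next child type AB) = 1/4.
Weighted sum = 5/12.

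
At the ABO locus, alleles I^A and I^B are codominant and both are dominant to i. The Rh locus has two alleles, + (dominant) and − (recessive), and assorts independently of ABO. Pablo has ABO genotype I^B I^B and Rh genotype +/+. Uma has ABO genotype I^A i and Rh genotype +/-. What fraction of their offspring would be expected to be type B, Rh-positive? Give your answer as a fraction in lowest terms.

1/2

ABO cross I^B I^B × I^A i → offspring phenotypes: 1/2 B, 1/2 AB.
Rh cross +/+ × +/- → 1 Rh+.
Independent loci: P(type B, Rh-positive) = 1/2 × 1 = 1/2.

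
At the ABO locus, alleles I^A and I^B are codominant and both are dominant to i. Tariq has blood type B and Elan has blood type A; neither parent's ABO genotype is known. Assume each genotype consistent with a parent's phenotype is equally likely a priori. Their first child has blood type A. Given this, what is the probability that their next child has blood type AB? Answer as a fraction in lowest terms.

5/12

Possible genotypes: Tariq ∈ {I^B I^B, I^B i}; Elan ∈ {I^A I^A, I^A i}.
Weight each parental genotype pair by prior × P(type-A child):
  I^B i × I^A I^A: posterior weight 2/3; P(next child type AB) = 1/2.
  I^B i × I^A i: posterior weight 1/3; P(next child type AB) = 1/4.
Weighted sum = 5/12.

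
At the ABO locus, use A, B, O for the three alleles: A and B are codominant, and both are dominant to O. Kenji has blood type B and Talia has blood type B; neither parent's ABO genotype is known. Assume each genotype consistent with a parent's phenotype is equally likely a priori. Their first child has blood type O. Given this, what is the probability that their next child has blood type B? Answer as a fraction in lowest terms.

3/4

Possible genotypes: Kenji ∈ {BB, BO}; Talia ∈ {BB, BO}.
Weight each parental genotype pair by prior × P(type-O child):
  BO × BO: posterior weight 1; P(next child type B) = 3/4.
Weighted sum = 3/4.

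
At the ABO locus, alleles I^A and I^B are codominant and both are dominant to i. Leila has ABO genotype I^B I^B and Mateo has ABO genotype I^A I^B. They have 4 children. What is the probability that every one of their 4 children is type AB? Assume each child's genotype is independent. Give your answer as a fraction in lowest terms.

ABO cross I^B I^B × I^A I^B → 1/2 B, 1/2 AB.
So P(type AB) = 1/2 per child.
All 4 independent: (1/2)^4 = 1/16.

1/16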